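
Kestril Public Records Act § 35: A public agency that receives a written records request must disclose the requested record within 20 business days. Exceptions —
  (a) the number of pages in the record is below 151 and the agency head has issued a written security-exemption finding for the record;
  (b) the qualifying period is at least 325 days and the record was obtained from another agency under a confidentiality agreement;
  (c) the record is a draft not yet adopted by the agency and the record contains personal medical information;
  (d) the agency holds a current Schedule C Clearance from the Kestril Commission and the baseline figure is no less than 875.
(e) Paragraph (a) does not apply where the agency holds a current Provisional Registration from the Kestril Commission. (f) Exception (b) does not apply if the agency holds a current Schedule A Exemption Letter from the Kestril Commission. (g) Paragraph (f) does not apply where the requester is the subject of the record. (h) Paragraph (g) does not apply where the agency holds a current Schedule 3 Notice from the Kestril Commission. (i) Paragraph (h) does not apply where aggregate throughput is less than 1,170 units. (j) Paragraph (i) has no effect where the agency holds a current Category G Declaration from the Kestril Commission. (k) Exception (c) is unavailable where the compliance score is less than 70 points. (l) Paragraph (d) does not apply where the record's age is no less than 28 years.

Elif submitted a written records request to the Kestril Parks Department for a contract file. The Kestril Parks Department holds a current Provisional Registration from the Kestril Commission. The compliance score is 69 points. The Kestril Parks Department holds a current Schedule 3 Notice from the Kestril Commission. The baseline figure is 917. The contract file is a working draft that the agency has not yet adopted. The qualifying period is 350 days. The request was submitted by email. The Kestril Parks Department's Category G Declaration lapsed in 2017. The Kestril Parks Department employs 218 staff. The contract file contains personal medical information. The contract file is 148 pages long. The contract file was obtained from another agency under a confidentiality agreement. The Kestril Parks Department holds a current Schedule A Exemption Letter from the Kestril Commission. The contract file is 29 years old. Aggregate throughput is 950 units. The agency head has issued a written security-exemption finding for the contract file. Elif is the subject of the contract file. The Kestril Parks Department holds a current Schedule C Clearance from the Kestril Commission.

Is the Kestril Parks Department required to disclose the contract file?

Exception (a): the number of pages in the record is 148, below the 151 limit; a written security-exemption finding has been issued — every condition holds. However, paragraph (e) must be considered: (e) operates against (a): a current Provisional Registration is held. Exception (a) does not apply.
All of (b)'s requirements are met (the qualifying period is 350 days, meeting the 325 days threshold; the contract file was obtained under a confidentiality agreement). As to paragraphs (f)–(j): (f) applies (a current Schedule A Exemption Letter is held), but is displaced by (g): (g) operates against (f): Elif is the subject of the contract file. (h) operates (a current Schedule 3 Notice is held), but is displaced by (i): (i) operates — aggregate throughput is 950 units, less than the 1,170 units limit. (j) does not operate here (there is no Category G Declaration in force), so (i) stands. Exception (b) stands.
Exception (c): the contract file is an unadopted draft; the contract file contains personal medical information — every condition holds. But: (k) is engaged — the compliance score is 69 points, less than the 70 points limit. So (c) is unavailable.
All of (d)'s requirements are met (a current Schedule C Clearance is held; the baseline figure is 917, meeting the 875 threshold). However, paragraph (l) must be considered: (l) operates against (d): the record's age is 29 years, meeting the 28 years threshold. Exception (d) does not apply.

No — exception (b) applies; the Kestril Parks Department is not required to disclose the contract file.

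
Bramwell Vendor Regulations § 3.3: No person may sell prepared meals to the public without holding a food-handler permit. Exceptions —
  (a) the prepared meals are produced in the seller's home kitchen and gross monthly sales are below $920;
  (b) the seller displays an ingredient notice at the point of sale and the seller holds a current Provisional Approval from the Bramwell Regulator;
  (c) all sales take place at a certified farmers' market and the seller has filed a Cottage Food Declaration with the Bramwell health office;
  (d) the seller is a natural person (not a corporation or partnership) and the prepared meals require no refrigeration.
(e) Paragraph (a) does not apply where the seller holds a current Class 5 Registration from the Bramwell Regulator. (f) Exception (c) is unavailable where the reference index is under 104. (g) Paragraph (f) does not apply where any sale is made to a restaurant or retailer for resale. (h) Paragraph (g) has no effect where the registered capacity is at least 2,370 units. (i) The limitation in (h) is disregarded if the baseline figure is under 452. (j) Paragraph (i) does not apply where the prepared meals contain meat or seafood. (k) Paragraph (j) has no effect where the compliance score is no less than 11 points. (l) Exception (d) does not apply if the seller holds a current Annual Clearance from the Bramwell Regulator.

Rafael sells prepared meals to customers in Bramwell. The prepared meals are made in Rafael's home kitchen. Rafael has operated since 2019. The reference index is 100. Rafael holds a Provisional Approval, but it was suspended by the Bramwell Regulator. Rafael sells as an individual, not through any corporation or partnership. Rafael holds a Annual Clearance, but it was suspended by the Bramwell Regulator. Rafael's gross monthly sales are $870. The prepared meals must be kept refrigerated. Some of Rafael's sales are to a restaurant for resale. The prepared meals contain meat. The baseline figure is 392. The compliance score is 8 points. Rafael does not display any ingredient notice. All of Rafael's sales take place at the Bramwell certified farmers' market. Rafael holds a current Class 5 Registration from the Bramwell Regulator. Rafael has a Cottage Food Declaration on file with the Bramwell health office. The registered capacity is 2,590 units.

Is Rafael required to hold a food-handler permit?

All of (a)'s requirements are met (the prepared meals are home-kitchen produced; gross monthly sales are $870, below the $920 limit). But: (e) operates against (a): a current Class 5 Registration is held. Exception (a) does not apply.
Exception (b) requires that the seller displays an ingredient notice at the point of sale; but no ingredient notice is displayed, so (b) is unavailable.
Exception (c) is satisfied on its face — all sales are at a certified farmers' market; a Cottage Food Declaration is on file. But applying paragraphs (f)–(k): (f) operates against (c): the reference index is 100, under the 104 limit. (g) would limit (f) — some sales are to a restaurant for resale — but (h) sets (g) aside: (h) applies — the registered capacity is 2,590 units, meeting the 2,370 units threshold. (i) would limit (h) — the baseline figure is 392, under the 452 limit — but (j) sets (i) aside: (j) is triggered — the prepared meals contain meat. (k) is inapplicable (the compliance score is 8 points, short of 11 points), so (j) stands. (c) is therefore removed.
Exception (d) fails — the prepared meals require refrigeration.
No exception displaces § 3.3.

Yes — Rafael must hold a food-handler permit.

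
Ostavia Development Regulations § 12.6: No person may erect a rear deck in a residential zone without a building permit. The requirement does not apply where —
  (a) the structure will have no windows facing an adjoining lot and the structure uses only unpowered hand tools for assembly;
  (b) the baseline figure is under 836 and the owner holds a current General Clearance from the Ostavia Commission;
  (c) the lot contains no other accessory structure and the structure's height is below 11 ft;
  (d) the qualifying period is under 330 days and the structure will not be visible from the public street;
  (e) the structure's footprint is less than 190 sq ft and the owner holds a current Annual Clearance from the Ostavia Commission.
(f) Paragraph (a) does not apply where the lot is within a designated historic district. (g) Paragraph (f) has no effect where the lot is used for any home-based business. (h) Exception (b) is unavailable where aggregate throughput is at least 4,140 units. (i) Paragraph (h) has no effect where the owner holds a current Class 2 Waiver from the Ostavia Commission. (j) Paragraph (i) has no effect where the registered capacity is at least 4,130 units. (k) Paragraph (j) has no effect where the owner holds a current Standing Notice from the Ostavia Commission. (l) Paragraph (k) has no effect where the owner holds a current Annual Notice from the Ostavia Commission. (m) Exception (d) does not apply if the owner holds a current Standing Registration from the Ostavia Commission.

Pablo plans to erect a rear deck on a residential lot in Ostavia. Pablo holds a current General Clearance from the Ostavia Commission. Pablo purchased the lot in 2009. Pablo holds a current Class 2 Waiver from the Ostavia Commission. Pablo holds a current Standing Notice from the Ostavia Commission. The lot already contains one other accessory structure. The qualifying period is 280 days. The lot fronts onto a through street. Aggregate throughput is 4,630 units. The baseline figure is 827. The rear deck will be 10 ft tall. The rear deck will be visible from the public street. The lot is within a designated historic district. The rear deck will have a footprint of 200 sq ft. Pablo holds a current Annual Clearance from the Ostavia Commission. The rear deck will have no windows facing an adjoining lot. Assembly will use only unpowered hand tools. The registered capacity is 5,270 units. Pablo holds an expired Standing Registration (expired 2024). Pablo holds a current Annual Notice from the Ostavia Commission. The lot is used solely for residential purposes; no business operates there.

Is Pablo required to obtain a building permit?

Exception (a): no windows face an adjoining lot; assembly uses only hand tools — every condition holds. Turning to paragraphs (f)–(g): (f) operates against (a): the lot is in a historic district. (g), which would lift (f), is not triggered — the lot is solely residential. Exception (a) does not apply.
Exception (b): the baseline figure is 827, under the 836 limit; a current General Clearance is held — every condition holds. However, paragraphs (h)–(l) must be considered: (h) operates against (b): aggregate throughput is 4,630 units, meeting the 4,140 units threshold. (i) operates (a current Class 2 Waiver is held), but is displaced by (j): (j) applies — the registered capacity is 5,270 units, meeting the 4,130 units threshold. (k) operates (a current Standing Notice is held), but is itself disapplied by (l): (l) operates against (k): a current Annual Notice is held. Exception (b) does not apply.
Exception (c) does not apply: the lot already has another accessory structure.
Exception (d) does not apply: the structure will be visible from the street.
Exception (e) fails — the structure's footprint is 200 sq ft, not less than 190 sq ft.
No exception displaces § 12.6.

Yes — Pablo must obtain a building permit.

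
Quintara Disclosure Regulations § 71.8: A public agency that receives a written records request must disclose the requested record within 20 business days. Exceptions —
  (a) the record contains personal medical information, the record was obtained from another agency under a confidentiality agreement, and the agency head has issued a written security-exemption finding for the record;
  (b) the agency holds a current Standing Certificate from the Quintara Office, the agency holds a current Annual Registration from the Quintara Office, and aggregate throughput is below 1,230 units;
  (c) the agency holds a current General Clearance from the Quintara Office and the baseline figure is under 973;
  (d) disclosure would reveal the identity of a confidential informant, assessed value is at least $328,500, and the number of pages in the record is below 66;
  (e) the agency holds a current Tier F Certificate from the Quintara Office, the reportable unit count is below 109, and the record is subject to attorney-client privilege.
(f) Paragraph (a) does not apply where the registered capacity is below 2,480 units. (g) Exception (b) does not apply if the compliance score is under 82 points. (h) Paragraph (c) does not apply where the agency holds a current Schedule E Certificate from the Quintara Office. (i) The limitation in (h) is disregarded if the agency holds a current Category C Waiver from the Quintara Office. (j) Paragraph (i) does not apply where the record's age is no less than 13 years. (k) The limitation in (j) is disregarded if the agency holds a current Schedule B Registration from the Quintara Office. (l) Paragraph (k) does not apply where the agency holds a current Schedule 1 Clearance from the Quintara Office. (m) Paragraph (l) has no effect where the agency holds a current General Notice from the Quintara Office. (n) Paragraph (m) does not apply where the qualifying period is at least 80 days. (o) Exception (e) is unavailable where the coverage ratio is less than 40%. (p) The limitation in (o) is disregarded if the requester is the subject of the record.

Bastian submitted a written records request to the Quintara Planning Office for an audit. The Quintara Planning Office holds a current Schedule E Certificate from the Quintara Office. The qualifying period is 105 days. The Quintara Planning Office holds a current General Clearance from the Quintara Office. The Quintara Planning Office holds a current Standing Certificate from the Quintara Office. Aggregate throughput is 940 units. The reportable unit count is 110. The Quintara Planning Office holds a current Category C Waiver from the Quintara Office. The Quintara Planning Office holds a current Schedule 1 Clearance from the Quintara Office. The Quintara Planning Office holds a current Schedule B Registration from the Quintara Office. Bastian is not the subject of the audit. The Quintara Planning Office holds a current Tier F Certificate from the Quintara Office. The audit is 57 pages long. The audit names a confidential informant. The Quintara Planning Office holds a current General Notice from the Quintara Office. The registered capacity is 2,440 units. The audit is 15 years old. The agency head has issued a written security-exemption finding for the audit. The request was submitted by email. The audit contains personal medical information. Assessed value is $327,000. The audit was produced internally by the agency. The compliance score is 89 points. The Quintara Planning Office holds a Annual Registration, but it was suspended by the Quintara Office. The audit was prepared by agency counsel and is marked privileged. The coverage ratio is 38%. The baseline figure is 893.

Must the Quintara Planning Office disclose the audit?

Exception (a) fails — the audit was produced internally.
Exception (b) requires that the agency holds a current Annual Registration from the Quintara Office; but no current Annual Registration is held, so (b) is unavailable.
All of (c)'s requirements are met (a current General Clearance is held; the baseline figure is 893, under the 973 limit). However, paragraphs (h)–(n) must be considered: (h) operates against (c): a current Schedule E Certificate is held. (i) is triggered (a current Category C Waiver is held), but is itself disapplied by (j): (j) operates — the record's age is 15 years, meeting the 13 years threshold. (k) operates (a current Schedule B Registration is held), but is itself disapplied by (l): (l) operates against (k): a current Schedule 1 Clearance is held. (m) would limit (l) — a current General Notice is held — but (n) sets (m) aside: (n) is engaged — the qualifying period is 105 days, meeting the 80 days threshold. (c) is therefore removed.
Exception (d) does not apply: assessed value is $327,000, short of $328,500.
Exception (e) does not apply: the reportable unit count is 110, not below 109.
None of the exceptions is available; § 71.8 applies in full.

Yes — the Quintara Planning Office must disclose the audit.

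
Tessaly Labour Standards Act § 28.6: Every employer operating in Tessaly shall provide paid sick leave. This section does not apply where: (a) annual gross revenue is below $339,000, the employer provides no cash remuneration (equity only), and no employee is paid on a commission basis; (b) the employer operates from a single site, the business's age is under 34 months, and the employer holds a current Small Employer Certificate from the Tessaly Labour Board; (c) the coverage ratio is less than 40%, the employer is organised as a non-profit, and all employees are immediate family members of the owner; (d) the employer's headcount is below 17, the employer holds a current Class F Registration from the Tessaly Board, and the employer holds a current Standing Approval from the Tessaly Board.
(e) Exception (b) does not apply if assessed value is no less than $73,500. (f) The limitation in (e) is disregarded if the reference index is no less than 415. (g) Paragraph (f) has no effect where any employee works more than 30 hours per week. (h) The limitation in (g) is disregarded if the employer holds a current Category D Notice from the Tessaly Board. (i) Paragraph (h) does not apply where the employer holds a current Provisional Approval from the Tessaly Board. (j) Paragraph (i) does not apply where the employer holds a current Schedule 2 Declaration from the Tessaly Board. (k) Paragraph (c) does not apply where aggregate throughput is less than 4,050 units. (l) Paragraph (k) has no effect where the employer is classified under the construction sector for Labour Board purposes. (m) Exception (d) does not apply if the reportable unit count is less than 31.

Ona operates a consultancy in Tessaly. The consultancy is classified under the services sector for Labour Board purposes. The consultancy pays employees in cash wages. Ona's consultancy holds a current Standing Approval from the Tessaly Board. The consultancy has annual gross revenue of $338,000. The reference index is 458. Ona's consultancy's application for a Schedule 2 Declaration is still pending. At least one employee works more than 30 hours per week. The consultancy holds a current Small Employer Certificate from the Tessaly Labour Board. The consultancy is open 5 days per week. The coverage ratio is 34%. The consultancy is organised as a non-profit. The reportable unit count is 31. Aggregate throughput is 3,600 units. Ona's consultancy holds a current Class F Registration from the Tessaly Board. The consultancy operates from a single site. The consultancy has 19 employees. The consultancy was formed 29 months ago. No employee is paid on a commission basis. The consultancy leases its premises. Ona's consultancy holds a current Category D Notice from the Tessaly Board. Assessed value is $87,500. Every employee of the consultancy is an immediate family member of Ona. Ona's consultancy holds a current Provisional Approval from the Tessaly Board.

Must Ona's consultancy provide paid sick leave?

Yes — Ona's consultancy must provide paid sick leave.

Exception (a) fails — employees are paid cash wages.
Exception (b) is satisfied on its face — the employer operates from a single site; the business's age is 29 months, under the 34 months limit; a current Small Employer Certificate is held. However, paragraphs (e)–(j) must be considered: (e) operates against (b): assessed value is $87,500, meeting the $73,500 threshold. (f) would limit (e) — the reference index is 458, meeting the 415 threshold — but (g) sets (f) aside: (g) is triggered — at least one employee exceeds 30 hours/week. (h) would limit (g) — a current Category D Notice is held — but (i) sets (h) aside: (i) is engaged — a current Provisional Approval is held. (j) is not triggered (there is no Schedule 2 Declaration in force), so (i) stands. So (b) is unavailable.
Exception (c) is satisfied on its face — the coverage ratio is 34%, less than the 40% limit; the employer is a non-profit; every employee is an immediate family member. But applying paragraphs (k)–(l): (k) applies — aggregate throughput is 3,600 units, less than the 4,050 units limit. (l) is not engaged (the consultancy is classified under the services sector), so (k) stands. (c) is therefore removed.
Exception (d) requires that the employer's headcount is below 17; but the employer's headcount is 19, not below 17, so (d) is unavailable.
No exception displaces § 28.6.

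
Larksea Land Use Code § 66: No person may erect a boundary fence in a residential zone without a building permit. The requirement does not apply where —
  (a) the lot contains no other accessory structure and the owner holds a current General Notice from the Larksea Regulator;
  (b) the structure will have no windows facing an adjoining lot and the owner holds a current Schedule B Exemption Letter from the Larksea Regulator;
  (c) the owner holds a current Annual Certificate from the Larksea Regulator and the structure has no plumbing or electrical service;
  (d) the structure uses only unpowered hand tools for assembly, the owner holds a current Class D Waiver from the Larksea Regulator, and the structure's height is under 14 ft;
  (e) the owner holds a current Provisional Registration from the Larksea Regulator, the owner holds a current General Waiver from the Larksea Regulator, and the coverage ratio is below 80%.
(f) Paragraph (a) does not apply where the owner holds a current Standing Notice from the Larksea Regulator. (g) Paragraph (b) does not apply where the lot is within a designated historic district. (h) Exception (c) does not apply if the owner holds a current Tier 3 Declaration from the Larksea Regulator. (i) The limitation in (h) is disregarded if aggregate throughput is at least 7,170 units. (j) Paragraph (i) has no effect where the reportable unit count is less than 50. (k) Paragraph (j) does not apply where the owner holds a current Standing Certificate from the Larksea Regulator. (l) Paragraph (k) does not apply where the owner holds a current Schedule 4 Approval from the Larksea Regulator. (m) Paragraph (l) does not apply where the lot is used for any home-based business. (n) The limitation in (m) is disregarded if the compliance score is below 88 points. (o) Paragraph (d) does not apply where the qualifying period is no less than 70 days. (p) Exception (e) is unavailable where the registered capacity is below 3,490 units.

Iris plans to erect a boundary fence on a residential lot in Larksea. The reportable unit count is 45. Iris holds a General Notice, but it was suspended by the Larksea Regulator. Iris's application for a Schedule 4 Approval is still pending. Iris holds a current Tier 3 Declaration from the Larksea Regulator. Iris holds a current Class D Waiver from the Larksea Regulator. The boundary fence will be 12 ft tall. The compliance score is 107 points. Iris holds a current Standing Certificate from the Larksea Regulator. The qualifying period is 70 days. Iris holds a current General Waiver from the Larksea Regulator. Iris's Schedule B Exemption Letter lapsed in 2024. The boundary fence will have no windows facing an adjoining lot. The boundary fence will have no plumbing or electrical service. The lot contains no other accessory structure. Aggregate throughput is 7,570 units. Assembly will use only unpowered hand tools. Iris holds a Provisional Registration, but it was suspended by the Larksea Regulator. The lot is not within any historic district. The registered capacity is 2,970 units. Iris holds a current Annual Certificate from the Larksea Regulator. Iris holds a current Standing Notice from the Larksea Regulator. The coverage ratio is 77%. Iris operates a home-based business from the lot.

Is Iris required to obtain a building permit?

Exception (a) fails — there is no General Notice in force.
Exception (b) does not apply: the Schedule B Exemption Letter is not current.
Exception (c)'s conditions are all satisfied: a current Annual Certificate is held; there is no plumbing or electrical service. Considering the limiting provisions: (h) would limit (c) — a current Tier 3 Declaration is held — but (i) sets (h) aside: (i) operates against (h): aggregate throughput is 7,570 units, meeting the 7,170 units threshold. (j) operates (the reportable unit count is 45, less than the 50 limit), but is overridden by (k): (k) operates against (j): a current Standing Certificate is held. (l), which would lift (k), is not triggered — the Schedule 4 Approval is not current. (c) remains available.
Exception (d) is satisfied on its face — assembly uses only hand tools; a current Class D Waiver is held; the structure's height is 12 ft, under the 14 ft limit. But applying paragraph (o): (o) operates — the qualifying period is 70 days, meeting the 70 days threshold. Exception (d) does not apply.
Exception (e) does not apply: there is no Provisional Registration in force.

No — exception (c) applies; Iris does not need a building permit.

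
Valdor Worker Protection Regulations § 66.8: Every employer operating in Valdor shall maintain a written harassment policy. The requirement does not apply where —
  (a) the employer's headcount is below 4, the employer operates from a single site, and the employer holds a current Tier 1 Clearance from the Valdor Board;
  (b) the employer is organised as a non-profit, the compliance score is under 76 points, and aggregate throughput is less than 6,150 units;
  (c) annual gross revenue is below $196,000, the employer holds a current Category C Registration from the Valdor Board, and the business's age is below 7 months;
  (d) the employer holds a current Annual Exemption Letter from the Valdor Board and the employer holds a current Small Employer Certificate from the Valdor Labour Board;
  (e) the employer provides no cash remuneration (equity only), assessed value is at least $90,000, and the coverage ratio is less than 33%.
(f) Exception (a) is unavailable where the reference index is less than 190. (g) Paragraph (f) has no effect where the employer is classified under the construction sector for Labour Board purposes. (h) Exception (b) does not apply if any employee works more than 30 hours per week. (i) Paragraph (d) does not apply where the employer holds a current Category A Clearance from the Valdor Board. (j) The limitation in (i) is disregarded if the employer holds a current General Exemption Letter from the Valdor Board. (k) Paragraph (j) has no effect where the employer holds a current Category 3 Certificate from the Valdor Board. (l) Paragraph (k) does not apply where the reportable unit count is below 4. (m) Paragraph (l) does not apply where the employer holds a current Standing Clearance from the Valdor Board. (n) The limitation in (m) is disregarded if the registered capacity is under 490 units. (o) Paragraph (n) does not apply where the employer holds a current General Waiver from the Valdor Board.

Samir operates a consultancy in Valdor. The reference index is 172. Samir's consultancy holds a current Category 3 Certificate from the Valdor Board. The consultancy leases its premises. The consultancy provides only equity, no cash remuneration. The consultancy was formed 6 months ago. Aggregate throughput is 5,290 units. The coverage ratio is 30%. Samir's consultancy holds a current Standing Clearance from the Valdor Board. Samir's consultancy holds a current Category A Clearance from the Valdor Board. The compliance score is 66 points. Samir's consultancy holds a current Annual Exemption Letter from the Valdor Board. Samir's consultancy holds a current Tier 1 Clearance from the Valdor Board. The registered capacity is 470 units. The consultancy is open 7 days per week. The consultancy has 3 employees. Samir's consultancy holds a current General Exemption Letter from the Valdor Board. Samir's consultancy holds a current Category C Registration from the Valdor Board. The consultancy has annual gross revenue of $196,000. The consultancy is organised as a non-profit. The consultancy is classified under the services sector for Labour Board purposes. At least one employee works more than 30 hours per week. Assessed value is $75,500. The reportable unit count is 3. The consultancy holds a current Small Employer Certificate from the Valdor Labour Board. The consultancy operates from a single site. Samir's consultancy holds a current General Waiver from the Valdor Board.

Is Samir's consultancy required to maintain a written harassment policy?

Exception (a) is satisfied on its face — the employer's headcount is 3, below the 4 limit; the employer operates from a single site; a current Tier 1 Clearance is held. But: (f) applies — the reference index is 172, less than the 190 limit. (g), which would lift (f), is not triggered — the consultancy is classified under the services sector. So (a) is unavailable.
Exception (b)'s conditions are all satisfied: the employer is a non-profit; the compliance score is 66 points, under the 76 points limit; aggregate throughput is 5,290 units, less than the 6,150 units limit. But: (h) is triggered — at least one employee exceeds 30 hours/week. Exception (b) does not apply.
Exception (c) does not apply: annual gross revenue is $196,000, not below $196,000.
Exception (d)'s conditions are all satisfied: a current Annual Exemption Letter is held; a current Small Employer Certificate is held. Turning to paragraphs (i)–(o): (i) is triggered — a current Category A Clearance is held. (j) would limit (i) — a current General Exemption Letter is held — but (k) sets (j) aside: (k) operates — a current Category 3 Certificate is held. (l) would limit (k) — the reportable unit count is 3, below the 4 limit — but (m) sets (l) aside: (m) operates against (l): a current Standing Clearance is held. (n) would limit (m) — the registered capacity is 470 units, under the 490 units limit — but (o) sets (n) aside: (o) operates — a current General Waiver is held. So (d) is unavailable.
Exception (e) does not apply: assessed value is $75,500, short of $90,000.
No exception applies. The general rule governs.

Yes — Samir's consultancy must maintain a written harassment policy.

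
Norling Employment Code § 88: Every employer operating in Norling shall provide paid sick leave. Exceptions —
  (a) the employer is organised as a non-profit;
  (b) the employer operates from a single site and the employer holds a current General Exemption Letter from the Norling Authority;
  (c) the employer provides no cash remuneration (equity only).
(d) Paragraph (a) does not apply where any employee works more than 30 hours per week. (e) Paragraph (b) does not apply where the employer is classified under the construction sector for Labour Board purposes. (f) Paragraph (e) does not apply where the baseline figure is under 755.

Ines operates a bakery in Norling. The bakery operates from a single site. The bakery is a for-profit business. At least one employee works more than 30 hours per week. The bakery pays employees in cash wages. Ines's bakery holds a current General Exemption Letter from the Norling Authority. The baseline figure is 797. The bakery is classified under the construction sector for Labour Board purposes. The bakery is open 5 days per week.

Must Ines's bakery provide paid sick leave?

Yes — Ines's bakery must provide paid sick leave.

Exception (a) fails — the employer is for-profit.
Exception (b): the employer operates from a single site; a current General Exemption Letter is held — every condition holds. However, paragraphs (e)–(f) must be considered: (e) is triggered — the bakery is classified under the construction sector. (f) is not engaged (the baseline figure is 797, not under 755), so (e) stands. So (b) is unavailable.
Exception (c) requires that the employer provides no cash remuneration (equity only); but employees are paid cash wages, so (c) is unavailable.
No exception displaces § 88.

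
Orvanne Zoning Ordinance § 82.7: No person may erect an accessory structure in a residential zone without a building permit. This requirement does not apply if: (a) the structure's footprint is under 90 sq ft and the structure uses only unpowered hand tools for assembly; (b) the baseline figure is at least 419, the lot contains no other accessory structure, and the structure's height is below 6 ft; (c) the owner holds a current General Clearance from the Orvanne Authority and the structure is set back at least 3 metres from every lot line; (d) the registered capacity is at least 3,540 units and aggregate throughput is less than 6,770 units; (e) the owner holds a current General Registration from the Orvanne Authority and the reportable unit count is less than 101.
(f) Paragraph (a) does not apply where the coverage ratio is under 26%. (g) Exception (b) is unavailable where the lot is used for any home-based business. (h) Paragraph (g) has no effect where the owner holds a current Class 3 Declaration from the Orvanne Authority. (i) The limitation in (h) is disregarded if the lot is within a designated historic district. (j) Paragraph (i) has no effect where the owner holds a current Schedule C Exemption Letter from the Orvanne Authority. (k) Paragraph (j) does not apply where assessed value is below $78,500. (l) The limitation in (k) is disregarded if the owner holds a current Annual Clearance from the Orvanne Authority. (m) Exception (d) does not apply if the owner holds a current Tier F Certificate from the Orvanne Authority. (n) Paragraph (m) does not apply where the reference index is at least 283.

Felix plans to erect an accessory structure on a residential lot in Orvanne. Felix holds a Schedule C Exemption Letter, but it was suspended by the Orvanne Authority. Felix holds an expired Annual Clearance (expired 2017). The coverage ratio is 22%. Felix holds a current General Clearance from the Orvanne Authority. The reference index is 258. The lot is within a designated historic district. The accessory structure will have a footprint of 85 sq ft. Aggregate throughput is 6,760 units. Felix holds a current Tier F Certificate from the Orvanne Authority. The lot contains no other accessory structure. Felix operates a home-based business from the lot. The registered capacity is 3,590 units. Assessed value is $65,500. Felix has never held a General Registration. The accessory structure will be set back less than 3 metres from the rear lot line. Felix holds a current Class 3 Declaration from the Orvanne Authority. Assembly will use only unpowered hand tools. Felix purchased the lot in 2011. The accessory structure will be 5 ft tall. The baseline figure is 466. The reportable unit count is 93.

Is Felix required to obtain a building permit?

Exception (a)'s conditions are all satisfied: the structure's footprint is 85 sq ft, under the 90 sq ft limit; assembly uses only hand tools. But: (f) applies — the coverage ratio is 22%, under the 26% limit. (a) is therefore removed.
Exception (b): the baseline figure is 466, meeting the 419 threshold; the lot has no other accessory structure; the structure's height is 5 ft, below the 6 ft limit — every condition holds. Turning to paragraphs (g)–(l): (g) operates against (b): a home-based business operates on the lot. (h) would limit (g) — a current Class 3 Declaration is held — but (i) sets (h) aside: (i) operates against (h): the lot is in a historic district. (j) is not engaged (there is no Schedule C Exemption Letter in force), so (i) stands. So (b) is unavailable.
Exception (c) requires that the structure is set back at least 3 metres from every lot line; but the rear setback is under 3 m, so (c) is unavailable.
All of (d)'s requirements are met (the registered capacity is 3,590 units, meeting the 3,540 units threshold; aggregate throughput is 6,760 units, less than the 6,770 units limit). However, paragraphs (m)–(n) must be considered: (m) operates against (d): a current Tier F Certificate is held. (n) does not operate here (the reference index is 258, short of 283), so (m) stands. (d) is therefore removed.
Exception (e) fails — the General Registration is not current.
Every exception is unavailable, so the rule governs.

Yes — Felix must obtain a building permit.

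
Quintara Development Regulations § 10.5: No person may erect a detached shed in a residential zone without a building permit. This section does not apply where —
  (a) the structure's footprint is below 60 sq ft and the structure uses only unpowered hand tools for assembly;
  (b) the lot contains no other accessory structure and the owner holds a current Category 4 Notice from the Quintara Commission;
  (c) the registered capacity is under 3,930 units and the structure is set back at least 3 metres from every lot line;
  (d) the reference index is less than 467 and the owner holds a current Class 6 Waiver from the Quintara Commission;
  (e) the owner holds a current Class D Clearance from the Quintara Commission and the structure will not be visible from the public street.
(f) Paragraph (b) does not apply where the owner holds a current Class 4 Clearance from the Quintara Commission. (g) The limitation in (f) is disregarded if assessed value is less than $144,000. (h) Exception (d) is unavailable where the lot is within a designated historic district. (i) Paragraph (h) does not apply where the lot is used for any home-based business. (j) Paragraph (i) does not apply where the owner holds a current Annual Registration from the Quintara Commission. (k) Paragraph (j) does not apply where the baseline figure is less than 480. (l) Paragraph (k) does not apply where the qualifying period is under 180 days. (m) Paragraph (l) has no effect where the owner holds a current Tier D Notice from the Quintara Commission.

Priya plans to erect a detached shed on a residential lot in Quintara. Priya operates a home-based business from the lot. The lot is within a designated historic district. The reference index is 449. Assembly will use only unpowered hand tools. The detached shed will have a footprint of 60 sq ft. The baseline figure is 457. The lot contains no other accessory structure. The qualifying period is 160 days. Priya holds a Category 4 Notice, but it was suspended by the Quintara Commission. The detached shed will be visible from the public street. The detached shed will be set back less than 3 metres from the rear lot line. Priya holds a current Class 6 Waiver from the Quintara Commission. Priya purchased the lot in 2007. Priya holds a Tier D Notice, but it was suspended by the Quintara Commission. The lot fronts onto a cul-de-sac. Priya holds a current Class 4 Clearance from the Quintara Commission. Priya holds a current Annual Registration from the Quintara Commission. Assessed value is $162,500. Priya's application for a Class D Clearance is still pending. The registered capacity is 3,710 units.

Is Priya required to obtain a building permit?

Yes — Priya must obtain a building permit.

Exception (a) does not apply: the structure's footprint is 60 sq ft, not below 60 sq ft.
Exception (b) requires that the owner holds a current Category 4 Notice from the Quintara Commission; but there is no Category 4 Notice in force, so (b) is unavailable.
Exception (c) does not apply: the rear setback is under 3 m.
All of (d)'s requirements are met (the reference index is 449, less than the 467 limit; a current Class 6 Waiver is held). But applying paragraphs (h)–(m): (h) operates against (d): the lot is in a historic district. (i) applies (a home-based business operates on the lot), but is overridden by (j): (j) applies — a current Annual Registration is held. (k) would limit (j) — the baseline figure is 457, less than the 480 limit — but (l) sets (k) aside: (l) operates against (k): the qualifying period is 160 days, under the 180 days limit. (m) is not engaged (the Tier D Notice is not current), so (l) stands. (d) is therefore removed.
Exception (e) fails — no current Class D Clearance is held.
No exception displaces § 10.5.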